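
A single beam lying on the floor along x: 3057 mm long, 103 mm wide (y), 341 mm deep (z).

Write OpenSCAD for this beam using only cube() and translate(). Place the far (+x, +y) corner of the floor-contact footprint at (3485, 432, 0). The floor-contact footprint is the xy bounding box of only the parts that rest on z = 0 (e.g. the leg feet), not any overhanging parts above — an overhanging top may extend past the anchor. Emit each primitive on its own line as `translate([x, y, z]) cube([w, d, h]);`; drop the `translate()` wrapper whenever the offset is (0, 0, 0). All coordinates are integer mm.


translate([428, 329, 0]) cube([3057, 103, 341]);


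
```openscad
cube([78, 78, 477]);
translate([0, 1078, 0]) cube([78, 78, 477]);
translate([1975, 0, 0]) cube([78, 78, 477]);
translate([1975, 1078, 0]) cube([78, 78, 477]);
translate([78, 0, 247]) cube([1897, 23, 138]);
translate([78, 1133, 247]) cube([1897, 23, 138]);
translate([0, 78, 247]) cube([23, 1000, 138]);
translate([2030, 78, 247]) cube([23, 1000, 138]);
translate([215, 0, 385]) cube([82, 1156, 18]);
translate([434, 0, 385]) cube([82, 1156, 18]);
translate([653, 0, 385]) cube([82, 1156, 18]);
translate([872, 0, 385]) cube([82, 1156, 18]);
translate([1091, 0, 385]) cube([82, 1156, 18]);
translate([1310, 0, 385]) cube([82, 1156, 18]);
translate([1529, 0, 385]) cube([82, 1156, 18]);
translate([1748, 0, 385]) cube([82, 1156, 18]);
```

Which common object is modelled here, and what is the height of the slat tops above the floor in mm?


A bed frame. The slat-top height is 403 mm.

Four posts, four rails, and a row of slats — a bed frame. Slats sit on the rails at z = 247 + 138 = 385; with slat thickness 18, the top is 403 mm.


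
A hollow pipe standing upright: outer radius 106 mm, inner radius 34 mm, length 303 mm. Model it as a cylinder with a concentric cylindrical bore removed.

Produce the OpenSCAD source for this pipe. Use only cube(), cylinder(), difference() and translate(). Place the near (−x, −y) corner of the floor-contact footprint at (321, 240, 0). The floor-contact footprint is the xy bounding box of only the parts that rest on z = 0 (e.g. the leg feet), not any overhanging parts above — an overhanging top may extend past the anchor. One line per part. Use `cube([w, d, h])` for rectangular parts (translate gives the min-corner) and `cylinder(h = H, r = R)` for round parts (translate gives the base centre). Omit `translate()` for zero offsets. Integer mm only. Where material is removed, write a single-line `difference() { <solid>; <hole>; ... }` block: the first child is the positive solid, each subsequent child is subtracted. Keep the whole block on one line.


difference() { translate([427, 346, 0]) cylinder(h = 303, r = 106); translate([427, 346, 0]) cylinder(h = 303, r = 34); }


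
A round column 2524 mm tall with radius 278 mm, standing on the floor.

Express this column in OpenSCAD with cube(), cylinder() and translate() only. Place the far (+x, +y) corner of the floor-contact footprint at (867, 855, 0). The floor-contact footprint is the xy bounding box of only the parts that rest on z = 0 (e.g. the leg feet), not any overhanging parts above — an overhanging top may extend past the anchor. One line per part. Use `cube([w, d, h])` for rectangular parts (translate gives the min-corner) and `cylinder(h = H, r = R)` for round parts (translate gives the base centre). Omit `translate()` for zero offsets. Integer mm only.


translate([589, 577, 0]) cylinder(h = 2524, r = 278);


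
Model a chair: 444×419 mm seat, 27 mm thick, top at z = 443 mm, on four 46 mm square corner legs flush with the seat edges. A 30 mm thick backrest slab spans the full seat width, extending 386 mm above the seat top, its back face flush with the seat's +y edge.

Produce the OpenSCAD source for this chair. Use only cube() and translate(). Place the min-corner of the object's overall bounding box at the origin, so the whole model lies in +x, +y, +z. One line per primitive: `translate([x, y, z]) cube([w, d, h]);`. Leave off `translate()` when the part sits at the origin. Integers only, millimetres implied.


// leg_h = 443 - 27 = 416
translate([0, 0, 416]) cube([444, 419, 27]);
cube([46, 46, 416]);
translate([398, 0, 0]) cube([46, 46, 416]);
translate([0, 373, 0]) cube([46, 46, 416]);
translate([398, 373, 0]) cube([46, 46, 416]);
translate([0, 389, 443]) cube([444, 30, 386]);


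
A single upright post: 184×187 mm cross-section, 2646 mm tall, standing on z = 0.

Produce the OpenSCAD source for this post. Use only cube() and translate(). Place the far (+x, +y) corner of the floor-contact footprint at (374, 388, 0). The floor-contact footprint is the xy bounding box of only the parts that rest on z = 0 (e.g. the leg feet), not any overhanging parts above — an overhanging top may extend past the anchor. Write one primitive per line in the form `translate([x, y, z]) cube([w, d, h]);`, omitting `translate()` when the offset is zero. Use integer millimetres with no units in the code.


translate([190, 201, 0]) cube([184, 187, 2646]);


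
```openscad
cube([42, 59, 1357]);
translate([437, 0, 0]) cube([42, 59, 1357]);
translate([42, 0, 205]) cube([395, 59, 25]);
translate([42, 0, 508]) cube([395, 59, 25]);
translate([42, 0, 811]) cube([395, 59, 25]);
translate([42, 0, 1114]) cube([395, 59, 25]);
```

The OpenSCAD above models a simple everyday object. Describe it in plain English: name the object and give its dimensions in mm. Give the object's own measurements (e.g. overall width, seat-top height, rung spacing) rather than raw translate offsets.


A straight ladder. Two 42×59 mm vertical rails, 1357 mm tall, stand 479 mm apart (outside-to-outside) with their front faces coplanar on the −y side. 4 rungs, each 59 mm deep and 25 mm tall, span between the inner faces of the rails, front faces flush with the rails. The lowest rung's underside is at z = 205 mm and rungs are spaced 303 mm apart (underside to underside).


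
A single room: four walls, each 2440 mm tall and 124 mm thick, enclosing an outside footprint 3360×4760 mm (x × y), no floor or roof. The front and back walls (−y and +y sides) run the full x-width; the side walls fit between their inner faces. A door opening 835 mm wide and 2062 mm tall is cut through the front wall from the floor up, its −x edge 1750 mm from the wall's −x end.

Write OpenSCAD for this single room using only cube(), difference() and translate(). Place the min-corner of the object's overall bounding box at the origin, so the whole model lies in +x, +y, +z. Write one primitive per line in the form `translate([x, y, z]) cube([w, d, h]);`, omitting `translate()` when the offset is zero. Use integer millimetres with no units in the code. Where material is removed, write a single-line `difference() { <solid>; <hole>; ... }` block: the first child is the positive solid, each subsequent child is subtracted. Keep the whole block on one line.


difference() { cube([3360, 124, 2440]); translate([1750, 0, 0]) cube([835, 124, 2062]); }
translate([0, 4636, 0]) cube([3360, 124, 2440]);
translate([0, 124, 0]) cube([124, 4512, 2440]);
translate([3236, 124, 0]) cube([124, 4512, 2440]);


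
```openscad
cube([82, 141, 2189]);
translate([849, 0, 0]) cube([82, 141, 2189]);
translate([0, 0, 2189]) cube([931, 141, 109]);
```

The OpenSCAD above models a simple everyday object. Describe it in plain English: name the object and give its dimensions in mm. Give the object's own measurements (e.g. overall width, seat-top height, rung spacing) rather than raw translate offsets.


A door frame. The clear opening is 767 mm wide and 2189 mm high. Two 82 mm wide jambs, 141 mm deep, stand either side of the opening from the floor to the top of the opening. A 109 mm thick head sits across the top of both jambs, spanning the full outside width of the frame.


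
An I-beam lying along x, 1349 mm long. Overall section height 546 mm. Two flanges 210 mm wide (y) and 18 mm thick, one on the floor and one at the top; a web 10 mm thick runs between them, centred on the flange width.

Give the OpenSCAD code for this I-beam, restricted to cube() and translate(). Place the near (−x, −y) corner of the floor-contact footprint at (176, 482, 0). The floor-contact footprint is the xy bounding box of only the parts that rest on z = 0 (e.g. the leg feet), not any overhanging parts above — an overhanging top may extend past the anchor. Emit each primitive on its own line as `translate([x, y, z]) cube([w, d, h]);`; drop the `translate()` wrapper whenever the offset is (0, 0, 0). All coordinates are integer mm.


translate([176, 482, 0]) cube([1349, 210, 18]);
translate([176, 582, 18]) cube([1349, 10, 510]);
translate([176, 482, 528]) cube([1349, 210, 18]);


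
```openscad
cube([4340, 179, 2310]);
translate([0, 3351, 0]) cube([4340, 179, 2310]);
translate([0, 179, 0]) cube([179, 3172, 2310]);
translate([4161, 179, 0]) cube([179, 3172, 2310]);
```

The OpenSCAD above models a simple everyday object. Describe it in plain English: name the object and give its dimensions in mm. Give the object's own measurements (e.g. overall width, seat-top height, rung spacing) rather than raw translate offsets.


The wall frame of a small rectangular building: four walls, each 2310 mm tall and 179 mm thick, enclosing a footprint 4340 mm (x) by 3530 mm (y) outside-to-outside, with no floor or roof. The front and back walls (the −y and +y sides) span the full width; the two side walls fit between them.


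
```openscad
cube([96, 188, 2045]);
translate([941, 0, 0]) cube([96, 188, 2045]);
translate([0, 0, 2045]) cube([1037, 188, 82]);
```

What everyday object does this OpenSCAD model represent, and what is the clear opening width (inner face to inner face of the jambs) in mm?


A door frame. The clear opening width is 845 mm.

Two 2045 mm tall posts with a header on top — a door frame. The left jamb is 96 mm wide at x = 0; the right jamb starts at x = 941. The clear opening is 941 − 96 = 845 mm.


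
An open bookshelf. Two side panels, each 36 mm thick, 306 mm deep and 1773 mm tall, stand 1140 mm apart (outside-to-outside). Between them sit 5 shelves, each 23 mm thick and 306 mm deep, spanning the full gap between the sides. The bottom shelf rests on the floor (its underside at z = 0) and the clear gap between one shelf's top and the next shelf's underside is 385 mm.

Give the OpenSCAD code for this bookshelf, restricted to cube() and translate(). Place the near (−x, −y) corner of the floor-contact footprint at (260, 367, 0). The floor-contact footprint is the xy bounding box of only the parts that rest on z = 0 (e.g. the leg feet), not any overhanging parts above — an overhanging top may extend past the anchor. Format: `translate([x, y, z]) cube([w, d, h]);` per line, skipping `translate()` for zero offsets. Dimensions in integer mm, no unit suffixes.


translate([260, 367, 0]) cube([36, 306, 1773]);
translate([1364, 367, 0]) cube([36, 306, 1773]);
translate([296, 367, 0]) cube([1068, 306, 23]);
translate([296, 367, 408]) cube([1068, 306, 23]);
translate([296, 367, 816]) cube([1068, 306, 23]);
translate([296, 367, 1224]) cube([1068, 306, 23]);
translate([296, 367, 1632]) cube([1068, 306, 23]);


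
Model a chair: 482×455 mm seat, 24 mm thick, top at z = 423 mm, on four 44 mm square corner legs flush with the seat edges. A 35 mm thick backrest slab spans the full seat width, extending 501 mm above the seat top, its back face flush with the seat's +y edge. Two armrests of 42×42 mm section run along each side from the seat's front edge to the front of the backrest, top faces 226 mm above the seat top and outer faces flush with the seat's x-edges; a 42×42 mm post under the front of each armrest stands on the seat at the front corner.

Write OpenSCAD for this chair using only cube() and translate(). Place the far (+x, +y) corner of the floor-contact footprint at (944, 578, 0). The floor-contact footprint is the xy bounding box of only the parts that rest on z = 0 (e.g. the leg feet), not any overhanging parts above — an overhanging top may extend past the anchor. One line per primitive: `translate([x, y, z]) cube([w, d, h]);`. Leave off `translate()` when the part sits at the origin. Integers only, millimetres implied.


translate([462, 123, 399]) cube([482, 455, 24]);
translate([462, 123, 0]) cube([44, 44, 399]);
translate([900, 123, 0]) cube([44, 44, 399]);
translate([462, 534, 0]) cube([44, 44, 399]);
translate([900, 534, 0]) cube([44, 44, 399]);
translate([462, 543, 423]) cube([482, 35, 501]);
translate([462, 123, 607]) cube([42, 420, 42]);
translate([902, 123, 607]) cube([42, 420, 42]);
translate([462, 123, 423]) cube([42, 42, 184]);
translate([902, 123, 423]) cube([42, 42, 184]);


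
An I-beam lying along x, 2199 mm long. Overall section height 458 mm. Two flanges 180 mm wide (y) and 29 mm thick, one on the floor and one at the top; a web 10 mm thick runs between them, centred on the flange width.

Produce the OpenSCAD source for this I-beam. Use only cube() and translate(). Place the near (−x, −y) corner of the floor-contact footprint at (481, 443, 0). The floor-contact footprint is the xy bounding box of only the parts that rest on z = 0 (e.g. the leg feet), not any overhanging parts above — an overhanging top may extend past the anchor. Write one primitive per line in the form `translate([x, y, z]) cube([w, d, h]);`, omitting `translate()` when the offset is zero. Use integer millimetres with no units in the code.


translate([481, 443, 0]) cube([2199, 180, 29]);
translate([481, 528, 29]) cube([2199, 10, 400]);
translate([481, 443, 429]) cube([2199, 180, 29]);


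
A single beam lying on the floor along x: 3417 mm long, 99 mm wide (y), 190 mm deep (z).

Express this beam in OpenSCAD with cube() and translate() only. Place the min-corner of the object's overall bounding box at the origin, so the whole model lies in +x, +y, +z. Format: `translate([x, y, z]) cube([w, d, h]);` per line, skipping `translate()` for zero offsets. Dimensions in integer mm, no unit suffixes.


cube([3417, 99, 190]);


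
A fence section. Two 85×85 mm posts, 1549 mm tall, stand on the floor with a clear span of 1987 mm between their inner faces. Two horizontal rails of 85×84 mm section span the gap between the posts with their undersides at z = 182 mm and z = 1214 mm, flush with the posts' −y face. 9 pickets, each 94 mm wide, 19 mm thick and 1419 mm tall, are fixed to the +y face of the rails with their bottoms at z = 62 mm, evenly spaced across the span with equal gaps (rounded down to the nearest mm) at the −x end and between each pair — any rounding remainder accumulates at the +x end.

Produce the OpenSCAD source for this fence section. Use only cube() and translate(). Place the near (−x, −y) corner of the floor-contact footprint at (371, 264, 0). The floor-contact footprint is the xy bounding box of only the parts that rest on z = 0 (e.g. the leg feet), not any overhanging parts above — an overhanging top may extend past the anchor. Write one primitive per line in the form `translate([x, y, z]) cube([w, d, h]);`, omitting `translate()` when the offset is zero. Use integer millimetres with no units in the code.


translate([371, 264, 0]) cube([85, 85, 1549]);
translate([2443, 264, 0]) cube([85, 85, 1549]);
translate([456, 264, 182]) cube([1987, 85, 84]);
translate([456, 264, 1214]) cube([1987, 85, 84]);
translate([570, 349, 62]) cube([94, 19, 1419]);
translate([778, 349, 62]) cube([94, 19, 1419]);
translate([986, 349, 62]) cube([94, 19, 1419]);
translate([1194, 349, 62]) cube([94, 19, 1419]);
translate([1402, 349, 62]) cube([94, 19, 1419]);
translate([1610, 349, 62]) cube([94, 19, 1419]);
translate([1818, 349, 62]) cube([94, 19, 1419]);
translate([2026, 349, 62]) cube([94, 19, 1419]);
translate([2234, 349, 62]) cube([94, 19, 1419]);


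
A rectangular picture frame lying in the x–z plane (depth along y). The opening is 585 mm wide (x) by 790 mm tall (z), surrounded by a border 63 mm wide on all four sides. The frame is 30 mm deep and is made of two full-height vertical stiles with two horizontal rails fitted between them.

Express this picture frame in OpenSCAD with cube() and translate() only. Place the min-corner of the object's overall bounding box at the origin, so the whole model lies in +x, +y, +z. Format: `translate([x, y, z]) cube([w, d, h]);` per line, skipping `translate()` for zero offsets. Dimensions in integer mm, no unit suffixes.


cube([63, 30, 916]);
translate([648, 0, 0]) cube([63, 30, 916]);
translate([63, 0, 0]) cube([585, 30, 63]);
translate([63, 0, 853]) cube([585, 30, 63]);


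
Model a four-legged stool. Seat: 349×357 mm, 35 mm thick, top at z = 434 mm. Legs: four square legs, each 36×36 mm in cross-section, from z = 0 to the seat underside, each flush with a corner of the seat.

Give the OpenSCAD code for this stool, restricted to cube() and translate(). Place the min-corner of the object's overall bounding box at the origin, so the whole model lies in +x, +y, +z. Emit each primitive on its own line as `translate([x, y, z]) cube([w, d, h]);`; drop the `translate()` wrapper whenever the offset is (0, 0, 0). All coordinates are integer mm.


translate([0, 0, 399]) cube([349, 357, 35]);
cube([36, 36, 399]);
translate([313, 0, 0]) cube([36, 36, 399]);
translate([0, 321, 0]) cube([36, 36, 399]);
translate([313, 321, 0]) cube([36, 36, 399]);


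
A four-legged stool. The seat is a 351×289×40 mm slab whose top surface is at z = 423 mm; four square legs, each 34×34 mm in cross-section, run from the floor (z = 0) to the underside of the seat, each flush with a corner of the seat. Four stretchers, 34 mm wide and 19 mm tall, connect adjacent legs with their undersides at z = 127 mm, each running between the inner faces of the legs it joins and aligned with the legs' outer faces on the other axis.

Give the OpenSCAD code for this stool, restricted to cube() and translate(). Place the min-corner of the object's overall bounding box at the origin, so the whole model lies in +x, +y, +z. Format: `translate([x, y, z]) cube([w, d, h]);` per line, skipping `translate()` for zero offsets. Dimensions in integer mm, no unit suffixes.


translate([0, 0, 383]) cube([351, 289, 40]);
cube([34, 34, 383]);
translate([317, 0, 0]) cube([34, 34, 383]);
translate([0, 255, 0]) cube([34, 34, 383]);
translate([317, 255, 0]) cube([34, 34, 383]);
translate([34, 0, 127]) cube([283, 34, 19]);
translate([34, 255, 127]) cube([283, 34, 19]);
translate([0, 34, 127]) cube([34, 221, 19]);
translate([317, 34, 127]) cube([34, 221, 19]);


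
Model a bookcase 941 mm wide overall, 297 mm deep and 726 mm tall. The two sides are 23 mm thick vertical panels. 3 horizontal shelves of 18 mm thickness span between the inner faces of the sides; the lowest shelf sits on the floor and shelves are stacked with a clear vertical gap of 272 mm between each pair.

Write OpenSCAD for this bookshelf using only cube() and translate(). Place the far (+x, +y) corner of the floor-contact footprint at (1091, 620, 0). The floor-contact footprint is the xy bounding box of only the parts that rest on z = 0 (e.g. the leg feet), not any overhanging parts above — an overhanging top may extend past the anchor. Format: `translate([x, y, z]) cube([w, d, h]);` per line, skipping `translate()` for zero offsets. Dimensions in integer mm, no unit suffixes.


translate([150, 323, 0]) cube([23, 297, 726]);
translate([1068, 323, 0]) cube([23, 297, 726]);
translate([173, 323, 0]) cube([895, 297, 18]);
translate([173, 323, 290]) cube([895, 297, 18]);
translate([173, 323, 580]) cube([895, 297, 18]);


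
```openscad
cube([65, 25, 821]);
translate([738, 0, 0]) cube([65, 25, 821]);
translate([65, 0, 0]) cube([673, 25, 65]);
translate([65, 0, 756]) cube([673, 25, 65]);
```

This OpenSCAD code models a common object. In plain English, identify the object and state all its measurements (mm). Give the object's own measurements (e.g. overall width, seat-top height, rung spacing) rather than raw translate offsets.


A rectangular picture frame lying in the x–z plane (depth along y). The opening is 673 mm wide (x) by 691 mm tall (z), surrounded by a border 65 mm wide on all four sides. The frame is 25 mm deep and is made of two full-height vertical stiles with two horizontal rails fitted between them.


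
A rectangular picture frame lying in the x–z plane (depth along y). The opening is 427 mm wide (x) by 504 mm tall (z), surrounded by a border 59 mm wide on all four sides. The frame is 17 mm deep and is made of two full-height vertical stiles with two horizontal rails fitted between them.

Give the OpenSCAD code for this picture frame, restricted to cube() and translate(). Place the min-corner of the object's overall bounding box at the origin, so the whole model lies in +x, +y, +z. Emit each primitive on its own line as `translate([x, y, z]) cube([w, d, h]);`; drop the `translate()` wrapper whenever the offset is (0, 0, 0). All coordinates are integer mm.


cube([59, 17, 622]);
translate([486, 0, 0]) cube([59, 17, 622]);
translate([59, 0, 0]) cube([427, 17, 59]);
translate([59, 0, 563]) cube([427, 17, 59]);


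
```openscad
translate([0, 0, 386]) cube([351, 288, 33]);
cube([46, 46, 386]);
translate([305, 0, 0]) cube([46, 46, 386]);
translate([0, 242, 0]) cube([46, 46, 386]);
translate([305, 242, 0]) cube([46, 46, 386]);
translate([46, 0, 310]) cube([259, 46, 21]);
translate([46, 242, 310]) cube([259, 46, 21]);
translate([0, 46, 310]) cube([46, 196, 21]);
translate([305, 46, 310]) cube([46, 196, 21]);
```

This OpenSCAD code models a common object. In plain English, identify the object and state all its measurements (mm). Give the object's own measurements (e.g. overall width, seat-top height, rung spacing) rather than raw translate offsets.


A four-legged stool. The seat is a 351×288×33 mm slab whose top surface is at z = 419 mm; four square legs, each 46×46 mm in cross-section, run from the floor (z = 0) to the underside of the seat, each flush with a corner of the seat. Four stretchers, 46 mm wide and 21 mm tall, connect adjacent legs with their undersides at z = 310 mm, each running between the inner faces of the legs it joins and aligned with the legs' outer faces on the other axis.


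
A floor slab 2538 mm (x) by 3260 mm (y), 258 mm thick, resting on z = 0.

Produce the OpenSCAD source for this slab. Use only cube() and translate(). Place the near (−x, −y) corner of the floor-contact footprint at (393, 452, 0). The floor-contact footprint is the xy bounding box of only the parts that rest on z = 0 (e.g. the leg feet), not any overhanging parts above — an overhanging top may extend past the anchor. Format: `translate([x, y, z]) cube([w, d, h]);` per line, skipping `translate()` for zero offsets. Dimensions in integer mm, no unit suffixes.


translate([393, 452, 0]) cube([2538, 3260, 258]);


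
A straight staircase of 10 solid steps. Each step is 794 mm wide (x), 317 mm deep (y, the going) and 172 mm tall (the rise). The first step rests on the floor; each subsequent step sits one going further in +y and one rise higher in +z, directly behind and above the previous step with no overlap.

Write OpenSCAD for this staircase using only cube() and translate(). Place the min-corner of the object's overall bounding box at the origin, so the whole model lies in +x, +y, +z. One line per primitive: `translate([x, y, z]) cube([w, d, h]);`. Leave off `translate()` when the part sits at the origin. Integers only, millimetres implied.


cube([794, 317, 172]);
translate([0, 317, 172]) cube([794, 317, 172]);
translate([0, 634, 344]) cube([794, 317, 172]);
translate([0, 951, 516]) cube([794, 317, 172]);
translate([0, 1268, 688]) cube([794, 317, 172]);
translate([0, 1585, 860]) cube([794, 317, 172]);
translate([0, 1902, 1032]) cube([794, 317, 172]);
translate([0, 2219, 1204]) cube([794, 317, 172]);
translate([0, 2536, 1376]) cube([794, 317, 172]);
translate([0, 2853, 1548]) cube([794, 317, 172]);


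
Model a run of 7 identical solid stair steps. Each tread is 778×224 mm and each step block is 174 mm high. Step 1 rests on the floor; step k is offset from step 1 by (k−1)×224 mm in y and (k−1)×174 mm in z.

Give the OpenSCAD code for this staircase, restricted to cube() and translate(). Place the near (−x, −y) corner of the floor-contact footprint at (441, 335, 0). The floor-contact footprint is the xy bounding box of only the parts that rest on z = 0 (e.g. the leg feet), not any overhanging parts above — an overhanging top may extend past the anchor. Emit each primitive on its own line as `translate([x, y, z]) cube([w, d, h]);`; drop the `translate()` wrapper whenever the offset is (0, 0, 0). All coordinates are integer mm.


translate([441, 335, 0]) cube([778, 224, 174]);
translate([441, 559, 174]) cube([778, 224, 174]);
translate([441, 783, 348]) cube([778, 224, 174]);
translate([441, 1007, 522]) cube([778, 224, 174]);
translate([441, 1231, 696]) cube([778, 224, 174]);
translate([441, 1455, 870]) cube([778, 224, 174]);
translate([441, 1679, 1044]) cube([778, 224, 174]);


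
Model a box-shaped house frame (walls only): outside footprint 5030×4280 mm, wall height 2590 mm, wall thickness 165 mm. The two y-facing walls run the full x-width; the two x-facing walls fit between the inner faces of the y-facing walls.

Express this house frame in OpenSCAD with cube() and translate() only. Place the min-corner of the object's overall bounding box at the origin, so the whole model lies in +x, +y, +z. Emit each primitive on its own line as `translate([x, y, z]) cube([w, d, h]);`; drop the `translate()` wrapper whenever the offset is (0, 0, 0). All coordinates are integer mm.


cube([5030, 165, 2590]);
translate([0, 4115, 0]) cube([5030, 165, 2590]);
translate([0, 165, 0]) cube([165, 3950, 2590]);
translate([4865, 165, 0]) cube([165, 3950, 2590]);


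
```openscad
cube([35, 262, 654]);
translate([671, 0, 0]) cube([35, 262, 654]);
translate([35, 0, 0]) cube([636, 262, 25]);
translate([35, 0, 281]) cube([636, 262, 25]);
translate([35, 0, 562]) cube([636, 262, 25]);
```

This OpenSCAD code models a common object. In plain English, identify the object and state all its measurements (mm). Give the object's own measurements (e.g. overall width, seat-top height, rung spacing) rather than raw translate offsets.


An open bookshelf. Two side panels, each 35 mm thick, 262 mm deep and 654 mm tall, stand 706 mm apart (outside-to-outside). Between them sit 3 shelves, each 25 mm thick and 262 mm deep, spanning the full gap between the sides. The bottom shelf rests on the floor (its underside at z = 0) and the clear gap between one shelf's top and the next shelf's underside is 256 mm.


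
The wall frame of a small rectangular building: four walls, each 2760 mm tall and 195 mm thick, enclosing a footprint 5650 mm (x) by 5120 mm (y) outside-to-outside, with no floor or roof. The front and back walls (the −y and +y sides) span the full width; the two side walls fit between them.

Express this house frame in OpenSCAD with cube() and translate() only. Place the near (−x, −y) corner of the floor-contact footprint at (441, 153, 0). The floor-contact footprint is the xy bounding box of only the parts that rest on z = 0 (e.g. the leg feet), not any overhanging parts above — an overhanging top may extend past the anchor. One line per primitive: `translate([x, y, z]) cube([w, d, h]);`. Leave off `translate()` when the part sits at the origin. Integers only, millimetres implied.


translate([441, 153, 0]) cube([5650, 195, 2760]);
translate([441, 5078, 0]) cube([5650, 195, 2760]);
translate([441, 348, 0]) cube([195, 4730, 2760]);
translate([5896, 348, 0]) cube([195, 4730, 2760]);


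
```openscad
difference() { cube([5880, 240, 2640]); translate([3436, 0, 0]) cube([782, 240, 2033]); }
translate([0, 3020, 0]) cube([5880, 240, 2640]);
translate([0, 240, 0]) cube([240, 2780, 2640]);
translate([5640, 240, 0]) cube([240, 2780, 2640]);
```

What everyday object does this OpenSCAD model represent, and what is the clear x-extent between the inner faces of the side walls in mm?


A single room. The interior width is 5400 mm.

Four walls enclosing a rectangle with a door in the front wall — a room. Outside width 5880 minus two 240 mm walls gives 5400 mm.


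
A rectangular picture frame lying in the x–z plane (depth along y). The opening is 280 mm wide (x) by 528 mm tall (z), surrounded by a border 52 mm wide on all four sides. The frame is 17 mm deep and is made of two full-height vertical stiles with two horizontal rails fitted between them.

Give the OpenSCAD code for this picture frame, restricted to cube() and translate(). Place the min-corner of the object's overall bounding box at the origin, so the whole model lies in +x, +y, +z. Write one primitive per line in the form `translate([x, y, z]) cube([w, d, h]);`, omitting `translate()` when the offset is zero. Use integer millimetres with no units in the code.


cube([52, 17, 632]);
translate([332, 0, 0]) cube([52, 17, 632]);
translate([52, 0, 0]) cube([280, 17, 52]);
translate([52, 0, 580]) cube([280, 17, 52]);


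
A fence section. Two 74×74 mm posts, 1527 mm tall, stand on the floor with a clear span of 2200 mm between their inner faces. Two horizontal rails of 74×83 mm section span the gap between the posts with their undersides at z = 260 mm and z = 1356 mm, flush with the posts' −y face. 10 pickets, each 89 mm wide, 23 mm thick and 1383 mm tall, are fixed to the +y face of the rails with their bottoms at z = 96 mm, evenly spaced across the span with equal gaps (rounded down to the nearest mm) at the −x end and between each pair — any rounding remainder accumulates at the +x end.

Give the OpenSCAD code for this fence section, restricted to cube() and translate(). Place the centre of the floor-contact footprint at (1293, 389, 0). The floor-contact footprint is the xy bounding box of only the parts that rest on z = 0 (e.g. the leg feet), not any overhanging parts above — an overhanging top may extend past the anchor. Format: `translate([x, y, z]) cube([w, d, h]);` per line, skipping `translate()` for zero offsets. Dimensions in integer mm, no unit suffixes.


translate([119, 352, 0]) cube([74, 74, 1527]);
translate([2393, 352, 0]) cube([74, 74, 1527]);
translate([193, 352, 260]) cube([2200, 74, 83]);
translate([193, 352, 1356]) cube([2200, 74, 83]);
translate([312, 426, 96]) cube([89, 23, 1383]);
translate([520, 426, 96]) cube([89, 23, 1383]);
translate([728, 426, 96]) cube([89, 23, 1383]);
translate([936, 426, 96]) cube([89, 23, 1383]);
translate([1144, 426, 96]) cube([89, 23, 1383]);
translate([1352, 426, 96]) cube([89, 23, 1383]);
translate([1560, 426, 96]) cube([89, 23, 1383]);
translate([1768, 426, 96]) cube([89, 23, 1383]);
translate([1976, 426, 96]) cube([89, 23, 1383]);
translate([2184, 426, 96]) cube([89, 23, 1383]);


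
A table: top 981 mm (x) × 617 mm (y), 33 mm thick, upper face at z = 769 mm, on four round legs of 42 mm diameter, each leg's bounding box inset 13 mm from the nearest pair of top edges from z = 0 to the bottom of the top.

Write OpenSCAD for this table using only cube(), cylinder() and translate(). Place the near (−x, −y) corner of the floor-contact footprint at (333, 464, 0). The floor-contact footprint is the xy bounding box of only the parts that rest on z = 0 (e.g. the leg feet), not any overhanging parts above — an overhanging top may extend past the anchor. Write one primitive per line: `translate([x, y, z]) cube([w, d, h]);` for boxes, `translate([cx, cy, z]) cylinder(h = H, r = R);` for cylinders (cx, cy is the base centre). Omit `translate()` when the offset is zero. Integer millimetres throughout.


translate([320, 451, 736]) cube([981, 617, 33]);
translate([354, 485, 0]) cylinder(h = 736, r = 21);
translate([1267, 485, 0]) cylinder(h = 736, r = 21);
translate([354, 1034, 0]) cylinder(h = 736, r = 21);
translate([1267, 1034, 0]) cylinder(h = 736, r = 21);


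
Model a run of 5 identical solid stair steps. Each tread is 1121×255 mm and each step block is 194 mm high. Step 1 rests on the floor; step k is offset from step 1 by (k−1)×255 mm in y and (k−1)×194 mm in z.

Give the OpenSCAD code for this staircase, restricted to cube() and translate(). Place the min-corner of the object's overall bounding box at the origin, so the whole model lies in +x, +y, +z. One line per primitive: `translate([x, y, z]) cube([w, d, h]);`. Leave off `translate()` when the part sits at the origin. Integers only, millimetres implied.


cube([1121, 255, 194]);
translate([0, 255, 194]) cube([1121, 255, 194]);
translate([0, 510, 388]) cube([1121, 255, 194]);
translate([0, 765, 582]) cube([1121, 255, 194]);
translate([0, 1020, 776]) cube([1121, 255, 194]);


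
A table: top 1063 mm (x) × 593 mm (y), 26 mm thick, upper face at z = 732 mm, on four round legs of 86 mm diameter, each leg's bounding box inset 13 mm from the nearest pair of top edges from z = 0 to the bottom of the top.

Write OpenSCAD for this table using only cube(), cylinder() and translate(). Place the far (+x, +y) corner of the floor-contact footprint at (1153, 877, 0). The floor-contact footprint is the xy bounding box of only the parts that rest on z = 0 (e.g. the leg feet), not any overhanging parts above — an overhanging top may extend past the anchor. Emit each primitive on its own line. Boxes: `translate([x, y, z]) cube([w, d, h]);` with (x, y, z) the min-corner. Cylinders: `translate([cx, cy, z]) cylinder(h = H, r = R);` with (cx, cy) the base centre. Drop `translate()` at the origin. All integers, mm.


translate([103, 297, 706]) cube([1063, 593, 26]);
translate([159, 353, 0]) cylinder(h = 706, r = 43);
translate([1110, 353, 0]) cylinder(h = 706, r = 43);
translate([159, 834, 0]) cylinder(h = 706, r = 43);
translate([1110, 834, 0]) cylinder(h = 706, r = 43);


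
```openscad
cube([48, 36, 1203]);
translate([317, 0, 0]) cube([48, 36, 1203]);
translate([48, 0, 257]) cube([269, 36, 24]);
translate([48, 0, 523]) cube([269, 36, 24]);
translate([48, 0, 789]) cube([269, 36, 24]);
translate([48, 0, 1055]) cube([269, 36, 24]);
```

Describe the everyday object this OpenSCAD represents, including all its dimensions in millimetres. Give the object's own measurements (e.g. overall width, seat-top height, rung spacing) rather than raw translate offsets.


A straight ladder. Two 48×36 mm vertical rails, 1203 mm tall, stand 365 mm apart (outside-to-outside) with their front faces coplanar on the −y side. 4 rungs, each 36 mm deep and 24 mm tall, span between the inner faces of the rails, front faces flush with the rails. The lowest rung's underside is at z = 257 mm and rungs are spaced 266 mm apart (underside to underside).


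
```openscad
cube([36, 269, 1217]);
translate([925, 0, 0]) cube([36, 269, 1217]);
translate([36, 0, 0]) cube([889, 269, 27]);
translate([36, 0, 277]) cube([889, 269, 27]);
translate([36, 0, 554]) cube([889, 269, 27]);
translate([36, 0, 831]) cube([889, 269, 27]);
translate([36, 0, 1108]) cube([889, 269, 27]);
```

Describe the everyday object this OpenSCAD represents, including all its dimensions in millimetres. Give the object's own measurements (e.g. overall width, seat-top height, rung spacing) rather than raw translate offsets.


An open bookshelf. Two side panels, each 36 mm thick, 269 mm deep and 1217 mm tall, stand 961 mm apart (outside-to-outside). Between them sit 5 shelves, each 27 mm thick and 269 mm deep, spanning the full gap between the sides. The bottom shelf rests on the floor (its underside at z = 0) and the clear gap between one shelf's top and the next shelf's underside is 250 mm.


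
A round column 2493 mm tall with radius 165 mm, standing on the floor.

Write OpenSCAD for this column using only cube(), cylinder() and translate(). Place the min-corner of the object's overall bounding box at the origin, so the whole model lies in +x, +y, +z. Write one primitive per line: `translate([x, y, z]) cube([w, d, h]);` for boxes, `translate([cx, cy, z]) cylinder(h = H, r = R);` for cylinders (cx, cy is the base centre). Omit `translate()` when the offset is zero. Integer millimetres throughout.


translate([165, 165, 0]) cylinder(h = 2493, r = 165);


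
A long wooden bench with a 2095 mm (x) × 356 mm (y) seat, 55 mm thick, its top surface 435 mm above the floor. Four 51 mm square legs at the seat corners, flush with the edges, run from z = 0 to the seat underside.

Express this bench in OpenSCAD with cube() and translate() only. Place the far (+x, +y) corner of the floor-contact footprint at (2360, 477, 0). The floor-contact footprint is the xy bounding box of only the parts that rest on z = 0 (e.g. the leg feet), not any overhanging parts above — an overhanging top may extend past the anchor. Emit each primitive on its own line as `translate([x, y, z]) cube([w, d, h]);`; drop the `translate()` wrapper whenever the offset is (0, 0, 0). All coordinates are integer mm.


translate([265, 121, 380]) cube([2095, 356, 55]);
translate([265, 121, 0]) cube([51, 51, 380]);
translate([265, 426, 0]) cube([51, 51, 380]);
translate([2309, 121, 0]) cube([51, 51, 380]);
translate([2309, 426, 0]) cube([51, 51, 380]);


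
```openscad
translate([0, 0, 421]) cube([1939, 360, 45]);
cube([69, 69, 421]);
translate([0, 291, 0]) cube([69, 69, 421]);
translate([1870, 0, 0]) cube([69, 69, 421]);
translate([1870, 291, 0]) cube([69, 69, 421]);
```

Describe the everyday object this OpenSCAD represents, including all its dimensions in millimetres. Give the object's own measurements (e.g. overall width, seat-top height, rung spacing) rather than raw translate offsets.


A long wooden bench with a 1939 mm (x) × 360 mm (y) seat, 45 mm thick, its top surface 466 mm above the floor. Four 69 mm square legs at the seat corners, flush with the edges, run from z = 0 to the seat underside.


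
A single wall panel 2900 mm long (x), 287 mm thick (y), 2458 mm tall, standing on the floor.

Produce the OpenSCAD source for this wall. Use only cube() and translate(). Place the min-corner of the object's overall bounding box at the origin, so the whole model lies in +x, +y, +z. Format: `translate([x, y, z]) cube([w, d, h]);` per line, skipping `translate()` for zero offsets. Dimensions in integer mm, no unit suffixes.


cube([2900, 287, 2458]);


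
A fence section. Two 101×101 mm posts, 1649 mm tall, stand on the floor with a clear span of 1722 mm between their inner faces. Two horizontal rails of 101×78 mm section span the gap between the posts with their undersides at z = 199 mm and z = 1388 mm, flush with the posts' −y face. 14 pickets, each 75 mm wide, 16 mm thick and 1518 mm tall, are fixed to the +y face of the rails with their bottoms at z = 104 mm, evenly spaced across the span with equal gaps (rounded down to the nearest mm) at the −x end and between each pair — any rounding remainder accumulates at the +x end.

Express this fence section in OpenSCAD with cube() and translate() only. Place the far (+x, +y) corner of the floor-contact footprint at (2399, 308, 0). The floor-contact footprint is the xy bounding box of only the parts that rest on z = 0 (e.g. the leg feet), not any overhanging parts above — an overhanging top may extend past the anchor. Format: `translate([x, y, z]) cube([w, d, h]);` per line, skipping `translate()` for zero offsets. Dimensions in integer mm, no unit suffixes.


translate([475, 207, 0]) cube([101, 101, 1649]);
translate([2298, 207, 0]) cube([101, 101, 1649]);
translate([576, 207, 199]) cube([1722, 101, 78]);
translate([576, 207, 1388]) cube([1722, 101, 78]);
translate([620, 308, 104]) cube([75, 16, 1518]);
translate([739, 308, 104]) cube([75, 16, 1518]);
translate([858, 308, 104]) cube([75, 16, 1518]);
translate([977, 308, 104]) cube([75, 16, 1518]);
translate([1096, 308, 104]) cube([75, 16, 1518]);
translate([1215, 308, 104]) cube([75, 16, 1518]);
translate([1334, 308, 104]) cube([75, 16, 1518]);
translate([1453, 308, 104]) cube([75, 16, 1518]);
translate([1572, 308, 104]) cube([75, 16, 1518]);
translate([1691, 308, 104]) cube([75, 16, 1518]);
translate([1810, 308, 104]) cube([75, 16, 1518]);
translate([1929, 308, 104]) cube([75, 16, 1518]);
translate([2048, 308, 104]) cube([75, 16, 1518]);
translate([2167, 308, 104]) cube([75, 16, 1518]);


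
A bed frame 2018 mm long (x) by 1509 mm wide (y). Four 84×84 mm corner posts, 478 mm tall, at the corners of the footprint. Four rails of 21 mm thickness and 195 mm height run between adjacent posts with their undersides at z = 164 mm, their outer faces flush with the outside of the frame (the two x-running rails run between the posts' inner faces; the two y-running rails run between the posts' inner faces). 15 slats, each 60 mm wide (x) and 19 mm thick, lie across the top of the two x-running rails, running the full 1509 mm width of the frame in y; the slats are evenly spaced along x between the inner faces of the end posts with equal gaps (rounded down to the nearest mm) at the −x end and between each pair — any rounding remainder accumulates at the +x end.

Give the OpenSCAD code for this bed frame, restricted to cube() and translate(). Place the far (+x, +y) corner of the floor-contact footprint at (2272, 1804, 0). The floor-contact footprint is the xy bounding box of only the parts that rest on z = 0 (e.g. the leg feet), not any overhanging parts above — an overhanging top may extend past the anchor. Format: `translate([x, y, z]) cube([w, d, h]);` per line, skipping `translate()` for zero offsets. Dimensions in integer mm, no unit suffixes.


// slat z = rail_z + rail_h = 164 + 195 = 359
// slat gap = ⌊(1850 − 15·60) / 16⌋ = 59
translate([254, 295, 0]) cube([84, 84, 478]);
translate([254, 1720, 0]) cube([84, 84, 478]);
translate([2188, 295, 0]) cube([84, 84, 478]);
translate([2188, 1720, 0]) cube([84, 84, 478]);
translate([338, 295, 164]) cube([1850, 21, 195]);
translate([338, 1783, 164]) cube([1850, 21, 195]);
translate([254, 379, 164]) cube([21, 1341, 195]);
translate([2251, 379, 164]) cube([21, 1341, 195]);
translate([397, 295, 359]) cube([60, 1509, 19]);
translate([516, 295, 359]) cube([60, 1509, 19]);
translate([635, 295, 359]) cube([60, 1509, 19]);
translate([754, 295, 359]) cube([60, 1509, 19]);
translate([873, 295, 359]) cube([60, 1509, 19]);
translate([992, 295, 359]) cube([60, 1509, 19]);
translate([1111, 295, 359]) cube([60, 1509, 19]);
translate([1230, 295, 359]) cube([60, 1509, 19]);
translate([1349, 295, 359]) cube([60, 1509, 19]);
translate([1468, 295, 359]) cube([60, 1509, 19]);
translate([1587, 295, 359]) cube([60, 1509, 19]);
translate([1706, 295, 359]) cube([60, 1509, 19]);
translate([1825, 295, 359]) cube([60, 1509, 19]);
translate([1944, 295, 359]) cube([60, 1509, 19]);
translate([2063, 295, 359]) cube([60, 1509, 19]);
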